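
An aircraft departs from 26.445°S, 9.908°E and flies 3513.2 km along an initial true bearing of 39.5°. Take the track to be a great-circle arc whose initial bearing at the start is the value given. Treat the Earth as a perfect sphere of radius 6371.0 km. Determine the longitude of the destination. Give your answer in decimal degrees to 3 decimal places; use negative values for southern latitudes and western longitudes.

longitude 29.377°

Central angle δ = d/R = 0.551436 rad.
Converting: φ₁ = -0.461552 rad, θ = 0.689405 rad.
Destination latitude: φ₂ = arcsin( sin φ₁ cos δ + cos φ₁ sin δ cos θ ) = arcsin(-0.017366) = -0.995°.
Then Δλ = atan2(0.298378, 0.844039) = 0.339800 rad, from sin θ sin δ cos φ₁ over cos δ − sin φ₁ sin φ₂.
λ₂ = 9.908° + 19.469° = 29.377°.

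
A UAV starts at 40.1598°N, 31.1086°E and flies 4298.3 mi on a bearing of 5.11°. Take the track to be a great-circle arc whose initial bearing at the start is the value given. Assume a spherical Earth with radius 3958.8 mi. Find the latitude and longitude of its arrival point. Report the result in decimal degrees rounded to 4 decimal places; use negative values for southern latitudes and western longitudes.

δ = 4298.3/3958.8 = 1.085758 rad (62.2094°).
With φ₁ = 40.1598° = 0.700921 rad and θ = 5.11° = 0.089186 rad:
sin φ₂ = sin φ₁ cos δ + cos φ₁ sin δ cos θ = (0.644922)(0.466242) + (0.764249)(0.884657)(0.996026) = 0.974101
φ₂ = asin(0.974101) = 1.342709 rad = 76.9315°.
For the longitude increment, Δλ = atan2( sin θ sin δ cos φ₁, cos δ − sin φ₁ sin φ₂ ) = atan2(0.060219, -0.161977) = 159.6061°.
λ₂ = 31.1086° + 159.6061° = 190.7147°, normalized to (−180°, 180°] → -169.2853°.

latitude 76.9315°, longitude -169.2853°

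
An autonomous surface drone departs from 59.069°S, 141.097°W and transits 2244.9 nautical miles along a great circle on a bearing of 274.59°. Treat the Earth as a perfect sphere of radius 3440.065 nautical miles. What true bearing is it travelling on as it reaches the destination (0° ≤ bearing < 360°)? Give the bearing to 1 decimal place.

final bearing 317.2°

Angular distance δ = d/R = 2244.9 / 3440.065 = 0.652575 rad.
Start latitude φ₁ = -1.030949 rad; initial bearing θ = 4.792500 rad.
Destination latitude: φ₂ = arcsin( sin φ₁ cos δ + cos φ₁ sin δ cos θ ) = arcsin(-0.656554) = -41.038°.
Δλ = atan2( sin θ sin δ cos φ₁ , cos δ − sin φ₁ sin φ₂ ) = atan2(-0.311121, 0.231340) = -0.931424 rad = -53.367°.
λ₂ = -141.097° + -53.367° = -194.464°, normalized to (−180°, 180°] → 165.536°.
The forward bearing on arrival equals the back-azimuth from the destination plus 180°.
Back-azimuth from P₂ (-41.0°, 165.5°) to P₁ (-59.1°, -141.1°), with Δλ' = λ₁ − λ₂ = -306.6°: atan2( sin Δλ' cos φ₁ , cos φ₂ sin φ₁ − sin φ₂ cos φ₁ cos Δλ' ) = 137.2°.
Final bearing = (137.2° + 180°) mod 360° = 317.2°.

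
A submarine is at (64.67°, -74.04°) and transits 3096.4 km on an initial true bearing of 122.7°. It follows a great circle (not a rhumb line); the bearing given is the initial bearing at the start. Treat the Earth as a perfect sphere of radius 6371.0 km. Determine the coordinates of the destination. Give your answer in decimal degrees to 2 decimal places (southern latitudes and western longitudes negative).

latitude 43.73°, longitude -41.09°

Central angle δ = d/R = 0.486015 rad.
With φ₁ = 64.67° = 1.128704 rad and θ = 122.7° = 2.141519 rad:
Destination latitude: φ₂ = arcsin( sin φ₁ cos δ + cos φ₁ sin δ cos θ ) = arcsin(0.691230) = 43.73°.
Then Δλ = atan2(0.168170, 0.259427) = 0.575133 rad, from sin θ sin δ cos φ₁ over cos δ − sin φ₁ sin φ₂.
λ₂ = -74.04° + 32.95° = -41.09°.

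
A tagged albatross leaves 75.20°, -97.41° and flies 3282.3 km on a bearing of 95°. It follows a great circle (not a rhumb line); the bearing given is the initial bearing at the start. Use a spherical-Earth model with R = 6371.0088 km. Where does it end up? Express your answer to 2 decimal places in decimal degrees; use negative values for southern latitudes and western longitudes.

Central angle δ = d/R = 0.515193 rad.
Converting: φ₁ = 1.312488 rad, θ = 1.658063 rad.
sin φ₂ = sin φ₁ cos δ + cos φ₁ sin δ cos θ = (0.966823)(0.870198) + (0.255446)(0.492703)(-0.087156) = 0.830358
φ₂ = asin(0.830358) = 0.979750 rad = 56.14°.
For the longitude increment, Δλ = atan2( sin θ sin δ cos φ₁, cos δ − sin φ₁ sin φ₂ ) = atan2(0.125380, 0.067388) = 61.74°.
Hence λ₂ = -97.41° + 61.74° = -35.67°.

latitude 56.14°, longitude -35.67°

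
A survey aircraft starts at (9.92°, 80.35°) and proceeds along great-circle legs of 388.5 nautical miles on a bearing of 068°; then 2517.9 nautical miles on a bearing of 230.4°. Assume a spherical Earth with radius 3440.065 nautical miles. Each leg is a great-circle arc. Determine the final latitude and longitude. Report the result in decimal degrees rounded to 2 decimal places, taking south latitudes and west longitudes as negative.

Apply the spherical direct solution leg by leg, carrying full precision between legs.
Leg 1: from (9.92°, 80.35°), δ = 388.5/3440.065 = 0.112934 rad, θ = 68° → φ = 12.28°, λ = 86.49°.
Leg 2: from (12.28°, 86.49°), δ = 2517.9/3440.065 = 0.731934 rad, θ = 230.4° → φ = -14.95°, λ = 54.28°.

latitude -14.95°, longitude 54.28°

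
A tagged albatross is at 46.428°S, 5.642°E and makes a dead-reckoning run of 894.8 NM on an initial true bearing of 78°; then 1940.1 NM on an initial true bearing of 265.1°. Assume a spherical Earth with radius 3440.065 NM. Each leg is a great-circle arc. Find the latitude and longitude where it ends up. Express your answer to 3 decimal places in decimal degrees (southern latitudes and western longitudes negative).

latitude -36.494°, longitude -16.206°

Apply the spherical direct solution leg by leg, carrying full precision between legs.
Leg 1: from (-46.428°, 5.642°), δ = 894.8/3440.065 = 0.260111 rad, θ = 78° → φ = -41.551°, λ = 25.285°.
Leg 2: from (-41.551°, 25.285°), δ = 1940.1/3440.065 = 0.563972 rad, θ = 265.1° → φ = -36.494°, λ = -16.206°.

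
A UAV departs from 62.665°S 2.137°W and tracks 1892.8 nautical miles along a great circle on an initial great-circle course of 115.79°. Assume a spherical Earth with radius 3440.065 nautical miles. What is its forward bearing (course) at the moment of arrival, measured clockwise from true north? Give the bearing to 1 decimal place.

final bearing 54.6°

Angular distance δ = d/R = 1892.8 / 3440.065 = 0.550222 rad.
Converting: φ₁ = -1.093711 rad, θ = 2.020917 rad.
Destination latitude: φ₂ = arcsin( sin φ₁ cos δ + cos φ₁ sin δ cos θ ) = arcsin(-0.861687) = -59.507°.
Then Δλ = atan2(0.216186, 0.086940) = 1.188436 rad, from sin θ sin δ cos φ₁ over cos δ − sin φ₁ sin φ₂.
λ₂ = -2.137° + 68.092° = 65.955°.
The forward bearing on arrival equals the back-azimuth from the destination plus 180°.
Back-azimuth from P₂ (-59.5°, 66.0°) to P₁ (-62.7°, -2.1°), with Δλ' = λ₁ − λ₂ = -68.1°: atan2( sin Δλ' cos φ₁ , cos φ₂ sin φ₁ − sin φ₂ cos φ₁ cos Δλ' ) = 234.6°.
Final bearing = (234.6° + 180°) mod 360° = 54.6°.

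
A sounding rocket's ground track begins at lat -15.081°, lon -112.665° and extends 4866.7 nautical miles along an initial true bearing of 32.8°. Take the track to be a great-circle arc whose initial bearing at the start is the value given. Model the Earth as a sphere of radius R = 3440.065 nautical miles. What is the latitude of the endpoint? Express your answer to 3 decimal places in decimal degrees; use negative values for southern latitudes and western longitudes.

latitude 49.579°

Angular distance δ = d/R = 4866.7 / 3440.065 = 1.414712 rad.
Start latitude φ₁ = -0.263213 rad; initial bearing θ = 0.572468 rad.
sin φ₂ = sin φ₁ cos δ + cos φ₁ sin δ cos θ = (-0.260184)(0.155452) + (0.965559)(0.987843)(0.840567) = 0.761304
φ₂ = asin(0.761304) = 0.865322 rad = 49.579°.
Δλ = atan2( sin θ sin δ cos φ₁ , cos δ − sin φ₁ sin φ₂ ) = atan2(0.516693, 0.353531) = 0.970740 rad = 55.619°.
λ₂ = λ₁ + Δλ = -57.046°.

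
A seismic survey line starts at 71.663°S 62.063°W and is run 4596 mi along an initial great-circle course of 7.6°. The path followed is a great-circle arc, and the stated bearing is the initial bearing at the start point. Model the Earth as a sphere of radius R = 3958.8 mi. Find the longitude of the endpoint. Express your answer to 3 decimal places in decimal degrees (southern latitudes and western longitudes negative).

longitude -55.066°

The arc subtends δ = 4596/3958.8 = 1.160958 rad at the centre.
Start latitude φ₁ = -1.250755 rad; initial bearing θ = 0.132645 rad.
sin φ₂ = sin φ₁ cos δ + cos φ₁ sin δ cos θ = (-0.949223)(0.398461) + (0.314606)(0.917185)(0.991216) = -0.092212
φ₂ = asin(-0.092212) = -0.092343 rad = -5.291°.
For the longitude increment, Δλ = atan2( sin θ sin δ cos φ₁, cos δ − sin φ₁ sin φ₂ ) = atan2(0.038163, 0.310932) = 6.997°.
λ₂ = -62.063° + 6.997° = -55.066°.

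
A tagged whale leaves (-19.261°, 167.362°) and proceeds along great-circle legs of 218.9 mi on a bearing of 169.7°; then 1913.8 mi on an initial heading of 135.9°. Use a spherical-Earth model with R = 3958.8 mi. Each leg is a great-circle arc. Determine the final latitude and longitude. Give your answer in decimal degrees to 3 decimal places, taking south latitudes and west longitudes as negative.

latitude -40.221°, longitude -166.961°

Apply the spherical direct solution leg by leg, carrying full precision between legs.
Leg 1: from (-19.261°, 167.362°), δ = 218.9/3958.8 = 0.055295 rad, θ = 169.7° → φ = -22.377°, λ = 167.974°.
Leg 2: from (-22.377°, 167.974°), δ = 1913.8/3958.8 = 0.483429 rad, θ = 135.9° → φ = -40.221°, λ = -166.961°.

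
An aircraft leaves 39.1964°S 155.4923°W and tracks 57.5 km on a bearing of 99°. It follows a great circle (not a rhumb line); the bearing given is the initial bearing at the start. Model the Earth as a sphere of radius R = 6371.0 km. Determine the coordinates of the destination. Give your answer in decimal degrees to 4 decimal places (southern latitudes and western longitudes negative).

latitude -39.2754°, longitude -154.8325°

δ = 57.5/6371 = 0.009025 rad (0.5171°).
Start latitude φ₁ = -0.684106 rad; initial bearing θ = 1.727876 rad.
sin φ₂ = sin φ₁ cos δ + cos φ₁ sin δ cos θ = (-0.631981)(0.999959) + (0.774984)(0.009025)(-0.156434) = -0.633049
φ₂ = asin(-0.633049) = -0.685486 rad = -39.2754°.
Then Δλ = atan2(0.006908, 0.599885) = 0.011515 rad, from sin θ sin δ cos φ₁ over cos δ − sin φ₁ sin φ₂.
λ₂ = -155.4923° + 0.6598° = -154.8325°.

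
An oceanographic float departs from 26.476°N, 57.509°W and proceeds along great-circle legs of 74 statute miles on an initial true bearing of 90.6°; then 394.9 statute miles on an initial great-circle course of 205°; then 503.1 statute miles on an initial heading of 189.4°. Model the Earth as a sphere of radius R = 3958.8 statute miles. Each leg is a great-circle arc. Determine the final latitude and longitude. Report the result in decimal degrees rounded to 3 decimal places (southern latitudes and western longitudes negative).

latitude 14.069°, longitude -60.124°

Apply the spherical direct solution leg by leg, carrying full precision between legs.
Leg 1: from (26.476°, -57.509°), δ = 74/3958.8 = 0.018693 rad, θ = 90.6° → φ = 26.460°, λ = -56.313°.
Leg 2: from (26.460°, -56.313°), δ = 394.9/3958.8 = 0.099752 rad, θ = 205° → φ = 21.257°, λ = -58.901°.
Leg 3: from (21.257°, -58.901°), δ = 503.1/3958.8 = 0.127084 rad, θ = 189.4° → φ = 14.069°, λ = -60.124°.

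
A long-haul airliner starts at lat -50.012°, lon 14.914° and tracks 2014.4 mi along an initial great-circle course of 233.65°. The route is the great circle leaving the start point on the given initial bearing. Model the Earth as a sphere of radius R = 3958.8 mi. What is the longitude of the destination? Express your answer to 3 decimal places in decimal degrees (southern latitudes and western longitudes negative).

Central angle δ = d/R = 0.508841 rad.
Converting: φ₁ = -0.872874 rad, θ = 4.077962 rad.
Destination latitude: φ₂ = arcsin( sin φ₁ cos δ + cos φ₁ sin δ cos θ ) = arcsin(-0.854671) = -58.723°.
For the longitude increment, Δλ = atan2( sin θ sin δ cos φ₁, cos δ − sin φ₁ sin φ₂ ) = atan2(-0.252147, 0.218479) = -49.092°.
λ₂ = 14.914° + -49.092° = -34.178°.

longitude -34.178°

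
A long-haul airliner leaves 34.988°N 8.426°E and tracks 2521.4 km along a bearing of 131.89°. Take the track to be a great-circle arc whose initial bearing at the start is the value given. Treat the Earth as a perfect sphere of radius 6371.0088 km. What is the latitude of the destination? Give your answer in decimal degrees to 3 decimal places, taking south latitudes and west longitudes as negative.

The arc subtends δ = 2521.4/6371.0088 = 0.395762 rad at the centre.
Start latitude φ₁ = 0.610656 rad; initial bearing θ = 2.301915 rad.
Applying the spherical law of cosines for sides, sin φ₂ = sin φ₁ cos δ + cos φ₁ sin δ cos θ = 0.318196, so φ₂ = 18.554°.
Δλ = atan2( sin θ sin δ cos φ₁ , cos δ − sin φ₁ sin φ₂ ) = atan2(0.235119, 0.740248) = 0.307544 rad = 17.621°.
λ₂ = λ₁ + Δλ = 26.047°.

latitude 18.554°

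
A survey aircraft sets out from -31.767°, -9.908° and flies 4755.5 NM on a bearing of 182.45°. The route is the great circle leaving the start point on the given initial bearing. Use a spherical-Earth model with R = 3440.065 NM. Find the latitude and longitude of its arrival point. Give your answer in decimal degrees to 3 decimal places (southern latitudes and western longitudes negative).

latitude -68.906°, longitude 176.792°

Angular distance δ = d/R = 4755.5 / 3440.065 = 1.382387 rad.
Start latitude φ₁ = -0.554439 rad; initial bearing θ = 3.184353 rad.
Applying the spherical law of cosines for sides, sin φ₂ = sin φ₁ cos δ + cos φ₁ sin δ cos θ = -0.932993, so φ₂ = -68.906°.
Δλ = atan2( sin θ sin δ cos φ₁ , cos δ − sin φ₁ sin φ₂ ) = atan2(-0.035701, -0.303892) = -3.024651 rad = -173.300°.
λ₂ = -9.908° + -173.300° = -183.208°, normalized to (−180°, 180°] → 176.792°.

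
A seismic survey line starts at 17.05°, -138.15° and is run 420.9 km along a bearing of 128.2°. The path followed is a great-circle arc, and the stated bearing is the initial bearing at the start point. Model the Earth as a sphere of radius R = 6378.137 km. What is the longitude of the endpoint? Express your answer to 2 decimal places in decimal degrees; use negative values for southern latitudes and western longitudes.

longitude -135.08°

Central angle δ = d/R = 0.065991 rad.
Start latitude φ₁ = 0.297579 rad; initial bearing θ = 2.237512 rad.
Applying the spherical law of cosines for sides, sin φ₂ = sin φ₁ cos δ + cos φ₁ sin δ cos θ = 0.253580, so φ₂ = 14.69°.
Then Δλ = atan2(0.049544, 0.923472) = 0.053599 rad, from sin θ sin δ cos φ₁ over cos δ − sin φ₁ sin φ₂.
Hence λ₂ = -138.15° + 3.07° = -135.08°.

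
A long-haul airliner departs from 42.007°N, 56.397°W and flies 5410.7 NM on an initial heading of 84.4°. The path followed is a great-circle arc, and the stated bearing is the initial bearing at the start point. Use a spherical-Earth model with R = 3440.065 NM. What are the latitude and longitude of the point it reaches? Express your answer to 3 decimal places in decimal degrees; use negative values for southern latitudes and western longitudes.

Angular distance δ = d/R = 5410.7 / 3440.065 = 1.572848 rad.
Start latitude φ₁ = 0.733160 rad; initial bearing θ = 1.473058 rad.
sin φ₂ = sin φ₁ cos δ + cos φ₁ sin δ cos θ = (0.669221)(-0.002052) + (0.743063)(0.999998)(0.097583) = 0.071137
φ₂ = asin(0.071137) = 0.071197 rad = 4.079°.
For the longitude increment, Δλ = atan2( sin θ sin δ cos φ₁, cos δ − sin φ₁ sin φ₂ ) = atan2(0.739515, -0.049658) = 93.842°.
λ₂ = λ₁ + Δλ = 37.445°.

latitude 4.079°, longitude 37.445°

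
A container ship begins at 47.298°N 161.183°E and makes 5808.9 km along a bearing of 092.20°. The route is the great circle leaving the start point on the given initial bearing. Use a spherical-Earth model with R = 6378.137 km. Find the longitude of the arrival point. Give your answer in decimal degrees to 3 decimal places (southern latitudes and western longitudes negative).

Central angle δ = d/R = 0.910752 rad.
With φ₁ = 47.298° = 0.825506 rad and θ = 92.2° = 1.609194 rad:
sin φ₂ = sin φ₁ cos δ + cos φ₁ sin δ cos θ = (0.734891)(0.613152) + (0.678185)(0.789965)(-0.038388) = 0.430034
φ₂ = asin(0.430034) = 0.444530 rad = 25.470°.
For the longitude increment, Δλ = atan2( sin θ sin δ cos φ₁, cos δ − sin φ₁ sin φ₂ ) = atan2(0.535348, 0.297124) = 60.969°.
λ₂ = 161.183° + 60.969° = 222.152°, normalized to (−180°, 180°] → -137.848°.

longitude -137.848°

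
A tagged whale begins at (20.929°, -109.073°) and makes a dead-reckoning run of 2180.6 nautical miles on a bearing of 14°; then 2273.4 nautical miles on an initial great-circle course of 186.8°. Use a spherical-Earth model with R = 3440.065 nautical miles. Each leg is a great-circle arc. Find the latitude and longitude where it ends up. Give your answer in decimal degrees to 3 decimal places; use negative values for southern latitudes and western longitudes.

Apply the spherical direct solution leg by leg, carrying full precision between legs.
Leg 1: from (20.929°, -109.073°), δ = 2180.6/3440.065 = 0.633883 rad, θ = 14° → φ = 55.547°, λ = -94.402°.
Leg 2: from (55.547°, -94.402°), δ = 2273.4/3440.065 = 0.660860 rad, θ = 186.8° → φ = 17.829°, λ = -98.780°.

latitude 17.829°, longitude -98.780°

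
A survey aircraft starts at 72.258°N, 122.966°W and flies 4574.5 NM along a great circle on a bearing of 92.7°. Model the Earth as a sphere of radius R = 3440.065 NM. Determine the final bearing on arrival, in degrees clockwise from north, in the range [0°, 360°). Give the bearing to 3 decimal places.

The arc subtends δ = 4574.5/3440.065 = 1.329771 rad at the centre.
With φ₁ = 72.258° = 1.261140 rad and θ = 92.7° = 1.617920 rad:
Applying the spherical law of cosines for sides, sin φ₂ = sin φ₁ cos δ + cos φ₁ sin δ cos θ = 0.213405, so φ₂ = 12.322°.
For the longitude increment, Δλ = atan2( sin θ sin δ cos φ₁, cos δ − sin φ₁ sin φ₂ ) = atan2(0.295594, 0.035443) = 83.163°.
λ₂ = -122.966° + 83.163° = -39.803°.
The forward bearing on arrival equals the back-azimuth from the destination plus 180°.
Back-azimuth from P₂ (12.322°, -39.803°) to P₁ (72.258°, -122.966°), with Δλ' = λ₁ − λ₂ = -83.163°: atan2( sin Δλ' cos φ₁ , cos φ₂ sin φ₁ − sin φ₂ cos φ₁ cos Δλ' ) = 341.846°.
Final bearing = (341.846° + 180°) mod 360° = 161.846°.

final bearing 161.846°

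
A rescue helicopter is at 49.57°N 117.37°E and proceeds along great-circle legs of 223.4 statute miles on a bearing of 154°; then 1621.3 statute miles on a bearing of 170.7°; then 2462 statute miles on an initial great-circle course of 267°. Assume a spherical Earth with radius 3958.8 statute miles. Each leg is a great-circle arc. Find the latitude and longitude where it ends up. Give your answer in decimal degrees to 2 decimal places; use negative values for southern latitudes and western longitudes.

Apply the spherical direct solution leg by leg, carrying full precision between legs.
Leg 1: from (49.57°, 117.37°), δ = 223.4/3958.8 = 0.056431 rad, θ = 154° → φ = 46.64°, λ = 119.43°.
Leg 2: from (46.64°, 119.43°), δ = 1621.3/3958.8 = 0.409543 rad, θ = 170.7° → φ = 23.40°, λ = 123.45°.
Leg 3: from (23.40°, 123.45°), δ = 2462/3958.8 = 0.621906 rad, θ = 267° → φ = 17.15°, λ = 85.95°.

latitude 17.15°, longitude 85.95°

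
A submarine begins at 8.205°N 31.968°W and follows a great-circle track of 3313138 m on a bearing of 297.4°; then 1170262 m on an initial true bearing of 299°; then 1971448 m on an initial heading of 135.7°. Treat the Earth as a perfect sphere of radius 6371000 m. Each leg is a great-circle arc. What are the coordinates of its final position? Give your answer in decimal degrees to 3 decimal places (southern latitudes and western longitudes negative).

Apply the spherical direct solution leg by leg, carrying full precision between legs.
Leg 1: from (8.205°, -31.968°), δ = 3313138/6371000 = 0.520034 rad, θ = 297.4° → φ = 20.499°, λ = -60.066°.
Leg 2: from (20.499°, -60.066°), δ = 1170262/6371000 = 0.183686 rad, θ = 299° → φ = 25.293°, λ = -70.243°.
Leg 3: from (25.293°, -70.243°), δ = 1971448/6371000 = 0.309441 rad, θ = 135.7° → φ = 12.116°, λ = -57.679°.

latitude 12.116°, longitude -57.679°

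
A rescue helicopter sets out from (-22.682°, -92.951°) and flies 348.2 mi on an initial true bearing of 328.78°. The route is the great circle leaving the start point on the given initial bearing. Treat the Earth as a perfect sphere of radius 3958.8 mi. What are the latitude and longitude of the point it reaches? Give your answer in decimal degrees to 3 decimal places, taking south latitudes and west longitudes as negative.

latitude -18.350°, longitude -95.701°

The arc subtends δ = 348.2/3958.8 = 0.087956 rad at the centre.
With φ₁ = -22.682° = -0.395876 rad and θ = 328.78° = 5.738294 rad:
Applying the spherical law of cosines for sides, sin φ₂ = sin φ₁ cos δ + cos φ₁ sin δ cos θ = -0.314814, so φ₂ = -18.350°.
Δλ = atan2( sin θ sin δ cos φ₁ , cos δ − sin φ₁ sin φ₂ ) = atan2(-0.042010, 0.874737) = -0.047989 rad = -2.750°.
Hence λ₂ = -92.951° + -2.750° = -95.701°.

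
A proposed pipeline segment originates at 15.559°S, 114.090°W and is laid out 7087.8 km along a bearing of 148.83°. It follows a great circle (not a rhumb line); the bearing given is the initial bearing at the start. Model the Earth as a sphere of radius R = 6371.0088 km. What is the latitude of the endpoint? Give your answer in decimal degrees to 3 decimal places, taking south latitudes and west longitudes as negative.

Angular distance δ = d/R = 7087.8 / 6371.0088 = 1.112508 rad.
Converting: φ₁ = -0.271556 rad, θ = 2.597574 rad.
Applying the spherical law of cosines for sides, sin φ₂ = sin φ₁ cos δ + cos φ₁ sin δ cos θ = -0.857893, so φ₂ = -59.081°.
Then Δλ = atan2(0.447161, 0.212300) = 1.127532 rad, from sin θ sin δ cos φ₁ over cos δ − sin φ₁ sin φ₂.
λ₂ = -114.090° + 64.603° = -49.487°.

latitude -59.081°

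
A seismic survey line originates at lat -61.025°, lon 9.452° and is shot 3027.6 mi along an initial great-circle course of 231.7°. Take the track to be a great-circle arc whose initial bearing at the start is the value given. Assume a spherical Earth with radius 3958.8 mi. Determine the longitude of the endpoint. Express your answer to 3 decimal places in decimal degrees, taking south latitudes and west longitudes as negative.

Angular distance δ = d/R = 3027.6 / 3958.8 = 0.764777 rad.
Converting: φ₁ = -1.065087 rad, θ = 4.043928 rad.
sin φ₂ = sin φ₁ cos δ + cos φ₁ sin δ cos θ = (-0.874831)(0.721537) + (0.484428)(0.692376)(-0.619779) = -0.839101
φ₂ = asin(-0.839101) = -0.995628 rad = -57.045°.
Then Δλ = atan2(-0.263219, -0.012535) = -1.618381 rad, from sin θ sin δ cos φ₁ over cos δ − sin φ₁ sin φ₂.
λ₂ = λ₁ + Δλ = -83.274°.

longitude -83.274°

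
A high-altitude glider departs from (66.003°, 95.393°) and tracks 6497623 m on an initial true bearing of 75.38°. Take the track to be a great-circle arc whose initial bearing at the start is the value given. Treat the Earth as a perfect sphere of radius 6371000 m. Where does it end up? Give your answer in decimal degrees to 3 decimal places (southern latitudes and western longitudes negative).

latitude 34.450°, longitude -175.748°

Central angle δ = d/R = 1.019875 rad.
Start latitude φ₁ = 1.151970 rad; initial bearing θ = 1.315629 rad.
Applying the spherical law of cosines for sides, sin φ₂ = sin φ₁ cos δ + cos φ₁ sin δ cos θ = 0.565690, so φ₂ = 34.450°.
Then Δλ = atan2(0.335296, 0.006677) = 1.550886 rad, from sin θ sin δ cos φ₁ over cos δ − sin φ₁ sin φ₂.
λ₂ = 95.393° + 88.859° = 184.252°, normalized to (−180°, 180°] → -175.748°.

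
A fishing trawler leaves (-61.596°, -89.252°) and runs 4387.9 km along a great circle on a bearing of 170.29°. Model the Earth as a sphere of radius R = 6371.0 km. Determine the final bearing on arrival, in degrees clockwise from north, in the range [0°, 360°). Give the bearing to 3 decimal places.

The arc subtends δ = 4387.9/6371 = 0.688730 rad at the centre.
Converting: φ₁ = -1.075053 rad, θ = 2.972121 rad.
Destination latitude: φ₂ = arcsin( sin φ₁ cos δ + cos φ₁ sin δ cos θ ) = arcsin(-0.977105) = -77.716°.
Δλ = atan2( sin θ sin δ cos φ₁ , cos δ − sin φ₁ sin φ₂ ) = atan2(0.050991, -0.087423) = 2.613568 rad = 149.746°.
λ₂ = λ₁ + Δλ = 60.494°.
The forward bearing on arrival equals the back-azimuth from the destination plus 180°.
Back-azimuth from P₂ (-77.716°, 60.494°) to P₁ (-61.596°, -89.252°), with Δλ' = λ₁ − λ₂ = -149.746°: atan2( sin Δλ' cos φ₁ , cos φ₂ sin φ₁ − sin φ₂ cos φ₁ cos Δλ' ) = 202.154°.
Final bearing = (202.154° + 180°) mod 360° = 22.154°.

final bearing 22.154°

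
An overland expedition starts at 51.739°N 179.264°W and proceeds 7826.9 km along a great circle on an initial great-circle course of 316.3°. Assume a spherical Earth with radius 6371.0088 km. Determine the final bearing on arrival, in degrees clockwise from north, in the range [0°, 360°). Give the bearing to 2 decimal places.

final bearing 215.98°

Angular distance δ = d/R = 7826.9 / 6371.0088 = 1.228518 rad.
Converting: φ₁ = 0.903016 rad, θ = 5.520476 rad.
sin φ₂ = sin φ₁ cos δ + cos φ₁ sin δ cos θ = (0.785198)(0.335634) + (0.619245)(0.941992)(0.722967) = 0.685263
φ₂ = asin(0.685263) = 0.754965 rad = 43.256°.
Δλ = atan2( sin θ sin δ cos φ₁ , cos δ − sin φ₁ sin φ₂ ) = atan2(-0.403008, -0.202433) = -2.036287 rad = -116.671°.
λ₂ = -179.264° + -116.671° = -295.935°, normalized to (−180°, 180°] → 64.065°.
The forward bearing on arrival equals the back-azimuth from the destination plus 180°.
Back-azimuth from P₂ (43.26°, 64.07°) to P₁ (51.74°, -179.26°), with Δλ' = λ₁ − λ₂ = -243.33°: atan2( sin Δλ' cos φ₁ , cos φ₂ sin φ₁ − sin φ₂ cos φ₁ cos Δλ' ) = 35.98°.
Final bearing = (35.98° + 180°) mod 360° = 215.98°.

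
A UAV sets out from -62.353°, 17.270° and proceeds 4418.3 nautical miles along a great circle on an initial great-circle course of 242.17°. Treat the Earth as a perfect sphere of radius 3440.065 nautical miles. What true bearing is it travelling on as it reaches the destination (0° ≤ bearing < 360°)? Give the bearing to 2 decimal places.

Angular distance δ = d/R = 4418.3 / 3440.065 = 1.284365 rad.
Start latitude φ₁ = -1.088265 rad; initial bearing θ = 4.226664 rad.
sin φ₂ = sin φ₁ cos δ + cos φ₁ sin δ cos θ = (-0.885823)(0.282530) + (0.464023)(0.959258)(-0.466850) = -0.458075
φ₂ = asin(-0.458075) = -0.475829 rad = -27.263°.
For the longitude increment, Δλ = atan2( sin θ sin δ cos φ₁, cos δ − sin φ₁ sin φ₂ ) = atan2(-0.393634, -0.123243) = -107.385°.
λ₂ = λ₁ + Δλ = -90.115°.
The forward bearing on arrival equals the back-azimuth from the destination plus 180°.
Back-azimuth from P₂ (-27.26°, -90.11°) to P₁ (-62.35°, 17.27°), with Δλ' = λ₁ − λ₂ = 107.38°: atan2( sin Δλ' cos φ₁ , cos φ₂ sin φ₁ − sin φ₂ cos φ₁ cos Δλ' ) = 152.51°.
Final bearing = (152.51° + 180°) mod 360° = 332.51°.

final bearing 332.51°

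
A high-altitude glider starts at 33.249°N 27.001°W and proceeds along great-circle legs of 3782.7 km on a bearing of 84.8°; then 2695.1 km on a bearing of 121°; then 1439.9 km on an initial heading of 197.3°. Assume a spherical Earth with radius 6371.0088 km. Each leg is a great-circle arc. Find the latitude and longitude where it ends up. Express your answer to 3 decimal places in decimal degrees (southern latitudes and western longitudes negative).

latitude 3.249°, longitude 30.547°

Apply the spherical direct solution leg by leg, carrying full precision between legs.
Leg 1: from (33.249°, -27.001°), δ = 3782.7/6371.0088 = 0.593736 rad, θ = 84.8° → φ = 29.792°, λ = 12.941°.
Leg 2: from (29.792°, 12.941°), δ = 2695.1/6371.0088 = 0.423026 rad, θ = 121° → φ = 15.638°, λ = 34.374°.
Leg 3: from (15.638°, 34.374°), δ = 1439.9/6371.0088 = 0.226008 rad, θ = 197.3° → φ = 3.249°, λ = 30.547°.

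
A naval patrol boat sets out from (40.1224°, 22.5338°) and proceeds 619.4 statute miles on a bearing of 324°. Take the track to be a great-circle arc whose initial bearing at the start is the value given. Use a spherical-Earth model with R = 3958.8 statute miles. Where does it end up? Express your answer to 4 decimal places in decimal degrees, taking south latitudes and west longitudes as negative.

latitude 47.1341°, longitude 14.7962°

Central angle δ = d/R = 0.156462 rad.
With φ₁ = 40.1224° = 0.700268 rad and θ = 324° = 5.654867 rad:
Destination latitude: φ₂ = arcsin( sin φ₁ cos δ + cos φ₁ sin δ cos θ ) = arcsin(0.732948) = 47.1341°.
For the longitude increment, Δλ = atan2( sin θ sin δ cos φ₁, cos δ − sin φ₁ sin φ₂ ) = atan2(-0.070037, 0.515456) = -7.7376°.
λ₂ = λ₁ + Δλ = 14.7962°.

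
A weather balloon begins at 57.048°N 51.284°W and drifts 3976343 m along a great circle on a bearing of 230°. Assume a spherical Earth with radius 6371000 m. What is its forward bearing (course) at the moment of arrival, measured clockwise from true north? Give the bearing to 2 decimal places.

final bearing 208.29°

The arc subtends δ = 3976343/6371000 = 0.624132 rad at the centre.
Start latitude φ₁ = 0.995675 rad; initial bearing θ = 4.014257 rad.
Applying the spherical law of cosines for sides, sin φ₂ = sin φ₁ cos δ + cos φ₁ sin δ cos θ = 0.476602, so φ₂ = 28.464°.
Δλ = atan2( sin θ sin δ cos φ₁ , cos δ − sin φ₁ sin φ₂ ) = atan2(-0.243504, 0.411541) = -0.534286 rad = -30.612°.
Hence λ₂ = -51.284° + -30.612° = -81.896°.
The forward bearing on arrival equals the back-azimuth from the destination plus 180°.
Back-azimuth from P₂ (28.46°, -81.90°) to P₁ (57.05°, -51.28°), with Δλ' = λ₁ − λ₂ = 30.61°: atan2( sin Δλ' cos φ₁ , cos φ₂ sin φ₁ − sin φ₂ cos φ₁ cos Δλ' ) = 28.29°.
Final bearing = (28.29° + 180°) mod 360° = 208.29°.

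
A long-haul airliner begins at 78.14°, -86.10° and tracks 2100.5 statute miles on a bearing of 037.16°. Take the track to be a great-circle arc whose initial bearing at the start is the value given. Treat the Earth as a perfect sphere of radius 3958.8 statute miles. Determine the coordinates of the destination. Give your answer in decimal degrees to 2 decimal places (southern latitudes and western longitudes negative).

Central angle δ = d/R = 0.530590 rad.
Start latitude φ₁ = 1.363800 rad; initial bearing θ = 0.648564 rad.
Applying the spherical law of cosines for sides, sin φ₂ = sin φ₁ cos δ + cos φ₁ sin δ cos θ = 0.926981, so φ₂ = 67.97°.
Then Δλ = atan2(0.062822, -0.044684) = 2.189054 rad, from sin θ sin δ cos φ₁ over cos δ − sin φ₁ sin φ₂.
λ₂ = -86.10° + 125.42° = 39.32°.

latitude 67.97°, longitude 39.32°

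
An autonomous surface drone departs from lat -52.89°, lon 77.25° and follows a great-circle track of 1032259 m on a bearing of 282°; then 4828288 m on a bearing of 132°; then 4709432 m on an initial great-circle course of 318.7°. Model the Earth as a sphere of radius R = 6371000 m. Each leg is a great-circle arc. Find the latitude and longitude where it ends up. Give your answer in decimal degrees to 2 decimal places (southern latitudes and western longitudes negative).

Apply the spherical direct solution leg by leg, carrying full precision between legs.
Leg 1: from (-52.89°, 77.25°), δ = 1032259/6371000 = 0.162025 rad, θ = 282° → φ = -50.07°, λ = 63.02°.
Leg 2: from (-50.07°, 63.02°), δ = 4828288/6371000 = 0.757854 rad, θ = 132° → φ = -58.45°, λ = 140.49°.
Leg 3: from (-58.45°, 140.49°), δ = 4709432/6371000 = 0.739198 rad, θ = 318.7° → φ = -21.40°, λ = 111.96°.

latitude -21.40°, longitude 111.96°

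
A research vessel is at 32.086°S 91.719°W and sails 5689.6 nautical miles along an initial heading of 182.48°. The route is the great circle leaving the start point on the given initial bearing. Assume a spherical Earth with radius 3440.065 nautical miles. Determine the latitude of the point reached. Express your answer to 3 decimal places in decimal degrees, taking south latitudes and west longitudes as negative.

Central angle δ = d/R = 1.653922 rad.
With φ₁ = -32.086° = -0.560006 rad and θ = 182.48° = 3.184877 rad:
Destination latitude: φ₂ = arcsin( sin φ₁ cos δ + cos φ₁ sin δ cos θ ) = arcsin(-0.799430) = -53.076°.
For the longitude increment, Δλ = atan2( sin θ sin δ cos φ₁, cos δ − sin φ₁ sin φ₂ ) = atan2(-0.036535, -0.507681) = -175.884°.
λ₂ = -91.719° + -175.884° = -267.603°, normalized to (−180°, 180°] → 92.397°.

latitude -53.076°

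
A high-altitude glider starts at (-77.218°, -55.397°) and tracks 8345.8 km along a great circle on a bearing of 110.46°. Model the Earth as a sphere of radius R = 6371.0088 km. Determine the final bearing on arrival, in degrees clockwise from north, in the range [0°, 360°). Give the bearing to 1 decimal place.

final bearing 12.7°

Central angle δ = d/R = 1.309965 rad.
With φ₁ = -77.218° = -1.347708 rad and θ = 110.46° = 1.927891 rad:
sin φ₂ = sin φ₁ cos δ + cos φ₁ sin δ cos θ = (-0.975219)(0.257884) + (0.221242)(0.966176)(-0.349553) = -0.326213
φ₂ = asin(-0.326213) = -0.332295 rad = -19.039°.
For the longitude increment, Δλ = atan2( sin θ sin δ cos φ₁, cos δ − sin φ₁ sin φ₂ ) = atan2(0.200274, -0.060246) = 106.742°.
Hence λ₂ = -55.397° + 106.742° = 51.345°.
The forward bearing on arrival equals the back-azimuth from the destination plus 180°.
Back-azimuth from P₂ (-19.0°, 51.3°) to P₁ (-77.2°, -55.4°), with Δλ' = λ₁ − λ₂ = -106.7°: atan2( sin Δλ' cos φ₁ , cos φ₂ sin φ₁ − sin φ₂ cos φ₁ cos Δλ' ) = 192.7°.
Final bearing = (192.7° + 180°) mod 360° = 12.7°.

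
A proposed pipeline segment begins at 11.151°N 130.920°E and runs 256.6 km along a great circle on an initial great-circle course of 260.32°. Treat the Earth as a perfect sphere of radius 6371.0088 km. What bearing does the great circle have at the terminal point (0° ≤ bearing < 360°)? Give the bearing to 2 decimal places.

final bearing 259.88°

δ = 256.6/6371.0088 = 0.040276 rad (2.3077°).
Start latitude φ₁ = 0.194622 rad; initial bearing θ = 4.543441 rad.
Applying the spherical law of cosines for sides, sin φ₂ = sin φ₁ cos δ + cos φ₁ sin δ cos θ = 0.186596, so φ₂ = 10.754°.
Then Δλ = atan2(-0.038943, 0.963102) = -0.040413 rad, from sin θ sin δ cos φ₁ over cos δ − sin φ₁ sin φ₂.
λ₂ = 130.920° + -2.315° = 128.605°.
The forward bearing on arrival equals the back-azimuth from the destination plus 180°.
Back-azimuth from P₂ (10.75°, 128.60°) to P₁ (11.15°, 130.92°), with Δλ' = λ₁ − λ₂ = 2.32°: atan2( sin Δλ' cos φ₁ , cos φ₂ sin φ₁ − sin φ₂ cos φ₁ cos Δλ' ) = 79.88°.
Final bearing = (79.88° + 180°) mod 360° = 259.88°.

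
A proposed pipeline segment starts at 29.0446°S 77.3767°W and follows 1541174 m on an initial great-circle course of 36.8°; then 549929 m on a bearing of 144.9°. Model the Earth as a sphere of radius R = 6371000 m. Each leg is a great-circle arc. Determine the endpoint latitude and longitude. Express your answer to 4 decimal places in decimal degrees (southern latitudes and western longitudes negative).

Apply the spherical direct solution leg by leg, carrying full precision between legs.
Leg 1: from (-29.0446°, -77.3767°), δ = 1541174/6371000 = 0.241905 rad, θ = 36.8° → φ = -17.6776°, λ = -68.7145°.
Leg 2: from (-17.6776°, -68.7145°), δ = 549929/6371000 = 0.086318 rad, θ = 144.9° → φ = -21.6991°, λ = -65.6562°.

latitude -21.6991°, longitude -65.6562°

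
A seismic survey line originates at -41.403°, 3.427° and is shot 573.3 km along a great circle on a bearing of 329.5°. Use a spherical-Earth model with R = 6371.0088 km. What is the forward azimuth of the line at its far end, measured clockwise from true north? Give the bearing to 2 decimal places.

final bearing 331.57°

Angular distance δ = d/R = 573.3 / 6371.0088 = 0.089986 rad.
Converting: φ₁ = -0.722619 rad, θ = 5.750860 rad.
Applying the spherical law of cosines for sides, sin φ₂ = sin φ₁ cos δ + cos φ₁ sin δ cos θ = -0.600597, so φ₂ = -36.913°.
Δλ = atan2( sin θ sin δ cos φ₁ , cos δ − sin φ₁ sin φ₂ ) = atan2(-0.034211, 0.598748) = -0.057075 rad = -3.270°.
λ₂ = 3.427° + -3.270° = 0.157°.
The forward bearing on arrival equals the back-azimuth from the destination plus 180°.
Back-azimuth from P₂ (-36.91°, 0.16°) to P₁ (-41.40°, 3.43°), with Δλ' = λ₁ − λ₂ = 3.27°: atan2( sin Δλ' cos φ₁ , cos φ₂ sin φ₁ − sin φ₂ cos φ₁ cos Δλ' ) = 151.57°.
Final bearing = (151.57° + 180°) mod 360° = 331.57°.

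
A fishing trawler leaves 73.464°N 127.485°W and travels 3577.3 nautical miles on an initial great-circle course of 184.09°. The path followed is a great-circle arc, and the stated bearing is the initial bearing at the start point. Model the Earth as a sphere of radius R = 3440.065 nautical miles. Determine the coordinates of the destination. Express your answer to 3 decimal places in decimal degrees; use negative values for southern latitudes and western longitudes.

Angular distance δ = d/R = 3577.3 / 3440.065 = 1.039893 rad.
With φ₁ = 73.464° = 1.282189 rad and θ = 184.09° = 3.212977 rad:
Applying the spherical law of cosines for sides, sin φ₂ = sin φ₁ cos δ + cos φ₁ sin δ cos θ = 0.240557, so φ₂ = 13.919°.
Then Δλ = atan2(-0.017506, 0.275705) = -0.063409 rad, from sin θ sin δ cos φ₁ over cos δ − sin φ₁ sin φ₂.
λ₂ = λ₁ + Δλ = -131.118°.

latitude 13.919°, longitude -131.118°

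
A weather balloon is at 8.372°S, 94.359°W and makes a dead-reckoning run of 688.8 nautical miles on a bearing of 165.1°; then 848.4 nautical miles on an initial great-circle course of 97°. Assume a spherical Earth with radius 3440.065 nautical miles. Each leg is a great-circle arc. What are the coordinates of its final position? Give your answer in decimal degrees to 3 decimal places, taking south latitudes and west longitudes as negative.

latitude -20.538°, longitude -76.254°

Apply the spherical direct solution leg by leg, carrying full precision between legs.
Leg 1: from (-8.372°, -94.359°), δ = 688.8/3440.065 = 0.200229 rad, θ = 165.1° → φ = -19.442°, λ = -91.250°.
Leg 2: from (-19.442°, -91.250°), δ = 848.4/3440.065 = 0.246623 rad, θ = 97° → φ = -20.538°, λ = -76.254°.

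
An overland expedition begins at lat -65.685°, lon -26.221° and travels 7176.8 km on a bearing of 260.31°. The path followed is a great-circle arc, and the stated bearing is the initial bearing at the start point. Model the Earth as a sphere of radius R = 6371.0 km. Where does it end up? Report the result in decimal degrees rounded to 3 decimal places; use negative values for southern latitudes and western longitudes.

latitude -27.019°, longitude -113.744°

Angular distance δ = d/R = 7176.8 / 6371 = 1.126479 rad.
Start latitude φ₁ = -1.146420 rad; initial bearing θ = 4.543267 rad.
Destination latitude: φ₂ = arcsin( sin φ₁ cos δ + cos φ₁ sin δ cos θ ) = arcsin(-0.454288) = -27.019°.
Then Δλ = atan2(-0.366469, 0.015850) = -1.527572 rad, from sin θ sin δ cos φ₁ over cos δ − sin φ₁ sin φ₂.
λ₂ = λ₁ + Δλ = -113.744°.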